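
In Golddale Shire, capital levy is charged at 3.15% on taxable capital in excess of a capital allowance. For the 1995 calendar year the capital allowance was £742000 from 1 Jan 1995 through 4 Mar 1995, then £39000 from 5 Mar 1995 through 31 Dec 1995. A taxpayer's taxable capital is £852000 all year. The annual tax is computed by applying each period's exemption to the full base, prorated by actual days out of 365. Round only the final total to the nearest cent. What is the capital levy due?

£21787.30

1 Jan – 4 Mar 1995: 63 days, exemption £742000 → (£852000 − £742000) × 3.15% × 63/365 = £598.0685
5 Mar – 31 Dec 1995: 302 days, exemption £39000 → (£852000 − £39000) × 3.15% × 302/365 = £21189.2301
Total = £21787.2986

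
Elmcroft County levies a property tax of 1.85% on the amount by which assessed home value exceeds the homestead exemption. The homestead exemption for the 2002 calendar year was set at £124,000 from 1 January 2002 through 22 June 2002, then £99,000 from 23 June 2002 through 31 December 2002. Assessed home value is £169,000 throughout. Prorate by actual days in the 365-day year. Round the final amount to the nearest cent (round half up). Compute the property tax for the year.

£1,075.79

1 January – 22 June 2002: 173 days, exemption £124,000 → (£169,000 − £124,000) × 1.85% × 173/365 = £394.5822
23 June – 31 December 2002: 192 days, exemption £99,000 → (£169,000 − £99,000) × 1.85% × 192/365 = £681.2055
Total = £1,075.7877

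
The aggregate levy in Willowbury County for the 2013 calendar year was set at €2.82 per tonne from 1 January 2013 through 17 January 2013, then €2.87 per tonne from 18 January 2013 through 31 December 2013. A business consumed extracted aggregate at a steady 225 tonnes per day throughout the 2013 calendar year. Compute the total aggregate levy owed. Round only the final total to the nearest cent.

€235507.50

1 January – 17 January 2013: 17 days × 225 tonnes/day = 3,825 tonnes at €2.82/tonne → €10786.50
18 January – 31 December 2013: 348 days × 225 tonnes/day = 78,300 tonnes at €2.87/tonne → €224721.00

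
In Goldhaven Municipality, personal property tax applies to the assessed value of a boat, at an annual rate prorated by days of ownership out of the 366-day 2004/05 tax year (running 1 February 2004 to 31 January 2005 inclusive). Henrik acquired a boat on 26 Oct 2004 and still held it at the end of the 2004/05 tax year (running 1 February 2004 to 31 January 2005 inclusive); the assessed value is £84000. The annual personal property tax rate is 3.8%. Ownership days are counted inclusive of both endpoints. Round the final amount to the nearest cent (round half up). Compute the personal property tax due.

Days held (26 Oct 2004 – 31 Jan 2005): 98 out of 366
Tax = £84000 × 3.8% × 98/366 = £854.6885

£854.69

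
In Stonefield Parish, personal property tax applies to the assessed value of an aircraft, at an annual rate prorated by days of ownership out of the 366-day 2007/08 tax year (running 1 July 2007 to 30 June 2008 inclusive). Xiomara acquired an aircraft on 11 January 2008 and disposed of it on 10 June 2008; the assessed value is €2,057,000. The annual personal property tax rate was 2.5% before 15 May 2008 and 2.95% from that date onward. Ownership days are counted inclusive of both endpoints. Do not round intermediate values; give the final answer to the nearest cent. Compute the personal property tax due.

€22,039.69

11 January – 14 May 2008: 125 days at 2.5% → €2,057,000 × 2.5% × 125/366 = €17,563.1831
15 May – 10 June 2008: 27 days at 2.95% → €2,057,000 × 2.95% × 27/366 = €4,476.5041
Total = €22,039.6872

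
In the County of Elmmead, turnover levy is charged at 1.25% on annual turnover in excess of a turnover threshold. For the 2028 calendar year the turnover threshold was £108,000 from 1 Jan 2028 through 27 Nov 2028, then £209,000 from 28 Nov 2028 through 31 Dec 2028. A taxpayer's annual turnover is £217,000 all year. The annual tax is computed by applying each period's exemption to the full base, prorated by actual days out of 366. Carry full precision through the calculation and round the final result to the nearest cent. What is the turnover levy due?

£1,245.22

1 Jan – 27 Nov 2028: 332 days, exemption £108,000 → (£217,000 − £108,000) × 1.25% × 332/366 = £1,235.9290
28 Nov – 31 Dec 2028: 34 days, exemption £209,000 → (£217,000 − £209,000) × 1.25% × 34/366 = £9.2896
Total = £1,245.2186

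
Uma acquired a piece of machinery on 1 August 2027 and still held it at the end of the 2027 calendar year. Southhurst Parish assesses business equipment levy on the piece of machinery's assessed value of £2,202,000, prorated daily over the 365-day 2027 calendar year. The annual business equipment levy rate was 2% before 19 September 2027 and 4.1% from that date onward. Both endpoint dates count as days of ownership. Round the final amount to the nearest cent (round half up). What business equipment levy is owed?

1 August – 18 September 2027: 49 days at 2% → £2,202,000 × 2% × 49/365 = £5,912.2192
19 September – 31 December 2027: 104 days at 4.1% → £2,202,000 × 4.1% × 104/365 = £25,724.1863
Total = £31,636.4055

£31,636.41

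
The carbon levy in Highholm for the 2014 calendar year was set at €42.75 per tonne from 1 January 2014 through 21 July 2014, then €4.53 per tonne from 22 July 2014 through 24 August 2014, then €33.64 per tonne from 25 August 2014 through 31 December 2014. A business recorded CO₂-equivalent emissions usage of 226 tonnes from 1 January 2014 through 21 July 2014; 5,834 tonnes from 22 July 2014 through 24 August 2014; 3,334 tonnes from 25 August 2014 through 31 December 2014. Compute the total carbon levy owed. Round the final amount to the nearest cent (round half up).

1 January – 21 July 2014: 226 tonnes at €42.75/tonne → €9661.50
22 July – 24 August 2014: 5,834 tonnes at €4.53/tonne → €26428.02
25 August – 31 December 2014: 3,334 tonnes at €33.64/tonne → €112155.76

€148245.28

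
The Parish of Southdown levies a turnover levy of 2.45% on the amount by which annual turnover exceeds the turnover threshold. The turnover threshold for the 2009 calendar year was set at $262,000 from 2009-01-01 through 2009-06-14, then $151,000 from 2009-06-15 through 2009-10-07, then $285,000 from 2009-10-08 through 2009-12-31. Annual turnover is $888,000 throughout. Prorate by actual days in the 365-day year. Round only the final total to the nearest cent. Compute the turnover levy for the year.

2009-01-01 to 2009-06-14: 165 days, exemption $262,000 → ($888,000 − $262,000) × 2.45% × 165/365 = $6,933.1644
2009-06-15 to 2009-10-07: 115 days, exemption $151,000 → ($888,000 − $151,000) × 2.45% × 115/365 = $5,689.0342
2009-10-08 to 2009-12-31: 85 days, exemption $285,000 → ($888,000 − $285,000) × 2.45% × 85/365 = $3,440.4041
Total = $16,062.6027

$16,062.60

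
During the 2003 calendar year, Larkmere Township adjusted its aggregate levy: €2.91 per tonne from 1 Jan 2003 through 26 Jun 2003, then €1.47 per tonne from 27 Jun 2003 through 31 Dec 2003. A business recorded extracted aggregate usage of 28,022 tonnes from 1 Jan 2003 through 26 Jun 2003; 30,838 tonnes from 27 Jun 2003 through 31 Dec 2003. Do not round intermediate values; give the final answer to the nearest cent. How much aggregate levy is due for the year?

1 Jan – 26 Jun 2003: 28,022 tonnes at €2.91/tonne → €81544.02
27 Jun – 31 Dec 2003: 30,838 tonnes at €1.47/tonne → €45331.86

€126875.88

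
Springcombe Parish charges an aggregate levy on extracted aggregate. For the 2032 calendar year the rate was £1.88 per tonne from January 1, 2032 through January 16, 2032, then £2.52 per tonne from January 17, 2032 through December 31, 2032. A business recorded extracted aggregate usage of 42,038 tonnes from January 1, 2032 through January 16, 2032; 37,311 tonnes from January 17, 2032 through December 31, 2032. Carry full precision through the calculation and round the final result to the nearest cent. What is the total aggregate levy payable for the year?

£173055.16

January 1 – January 16, 2032: 42,038 tonnes at £1.88/tonne → £79031.44
January 17 – December 31, 2032: 37,311 tonnes at £2.52/tonne → £94023.72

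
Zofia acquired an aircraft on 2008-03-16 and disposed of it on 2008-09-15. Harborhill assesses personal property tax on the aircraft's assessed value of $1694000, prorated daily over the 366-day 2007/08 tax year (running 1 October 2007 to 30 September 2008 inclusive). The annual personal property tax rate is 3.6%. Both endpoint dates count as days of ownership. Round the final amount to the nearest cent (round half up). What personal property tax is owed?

Days held (2008-03-16 to 2008-09-15): 184 out of 366
Tax = $1694000 × 3.6% × 184/366 = $30658.6230

$30658.62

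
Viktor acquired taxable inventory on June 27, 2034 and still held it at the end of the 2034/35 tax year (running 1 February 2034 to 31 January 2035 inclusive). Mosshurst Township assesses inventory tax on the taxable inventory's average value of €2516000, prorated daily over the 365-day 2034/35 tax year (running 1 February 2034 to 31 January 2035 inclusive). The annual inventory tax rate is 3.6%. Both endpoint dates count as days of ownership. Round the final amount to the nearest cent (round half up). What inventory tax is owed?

€54345.60

Days held (June 27, 2034 – January 31, 2035): 219 out of 365
Tax = €2516000 × 3.6% × 219/365 = €54345.6000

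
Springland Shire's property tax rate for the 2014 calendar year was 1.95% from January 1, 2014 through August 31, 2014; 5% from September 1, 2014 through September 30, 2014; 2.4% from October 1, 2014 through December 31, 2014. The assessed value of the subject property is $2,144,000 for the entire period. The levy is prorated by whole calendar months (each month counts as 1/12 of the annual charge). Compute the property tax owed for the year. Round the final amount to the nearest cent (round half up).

$49,669.33

January 1 – August 31, 2014: 8 months at 1.95% → $2,144,000 × 1.95% × 8/12 = $27,872.0000
September 1 – September 30, 2014: 1 month at 5% → $2,144,000 × 5% × 1/12 = $8,933.3333
October 1 – December 31, 2014: 3 months at 2.4% → $2,144,000 × 2.4% × 3/12 = $12,864.0000
Total = $49,669.3333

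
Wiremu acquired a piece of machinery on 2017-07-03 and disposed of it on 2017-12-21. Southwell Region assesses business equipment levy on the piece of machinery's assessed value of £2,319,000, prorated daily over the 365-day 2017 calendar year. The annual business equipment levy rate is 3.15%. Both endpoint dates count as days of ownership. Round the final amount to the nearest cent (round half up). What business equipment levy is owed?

Days held (2017-07-03 to 2017-12-21): 172 out of 365
Tax = £2,319,000 × 3.15% × 172/365 = £34,422.8548

£34,422.85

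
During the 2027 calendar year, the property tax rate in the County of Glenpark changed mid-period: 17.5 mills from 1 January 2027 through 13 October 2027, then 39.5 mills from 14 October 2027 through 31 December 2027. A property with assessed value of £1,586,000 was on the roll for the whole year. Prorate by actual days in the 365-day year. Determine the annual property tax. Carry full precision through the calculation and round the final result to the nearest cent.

£35,306.97

1 January – 13 October 2027: 286 days at 17.5 mills → £1,586,000 × 1.75% × 286/365 = £21,747.7534
14 October – 31 December 2027: 79 days at 39.5 mills → £1,586,000 × 3.95% × 79/365 = £13,559.2137
Total = £35,306.9671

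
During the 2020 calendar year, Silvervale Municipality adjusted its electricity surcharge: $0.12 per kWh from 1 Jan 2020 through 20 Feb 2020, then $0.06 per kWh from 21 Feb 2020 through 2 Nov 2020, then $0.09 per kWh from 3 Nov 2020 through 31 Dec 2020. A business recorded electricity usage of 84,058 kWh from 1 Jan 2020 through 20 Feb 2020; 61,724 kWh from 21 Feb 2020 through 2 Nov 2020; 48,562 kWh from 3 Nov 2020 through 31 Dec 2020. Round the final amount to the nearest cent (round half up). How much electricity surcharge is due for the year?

1 Jan – 20 Feb 2020: 84,058 kWh at $0.12/kWh → $10,086.96
21 Feb – 2 Nov 2020: 61,724 kWh at $0.06/kWh → $3,703.44
3 Nov – 31 Dec 2020: 48,562 kWh at $0.09/kWh → $4,370.58

$18,160.98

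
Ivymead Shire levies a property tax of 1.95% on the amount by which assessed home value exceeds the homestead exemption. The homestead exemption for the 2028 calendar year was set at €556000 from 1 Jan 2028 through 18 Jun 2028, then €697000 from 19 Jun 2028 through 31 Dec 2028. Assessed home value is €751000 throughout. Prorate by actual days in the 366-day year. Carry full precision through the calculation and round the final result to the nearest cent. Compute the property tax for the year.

€2330.09

1 Jan – 18 Jun 2028: 170 days, exemption €556000 → (€751000 − €556000) × 1.95% × 170/366 = €1766.1885
19 Jun – 31 Dec 2028: 196 days, exemption €697000 → (€751000 − €697000) × 1.95% × 196/366 = €563.9016
Total = €2330.0902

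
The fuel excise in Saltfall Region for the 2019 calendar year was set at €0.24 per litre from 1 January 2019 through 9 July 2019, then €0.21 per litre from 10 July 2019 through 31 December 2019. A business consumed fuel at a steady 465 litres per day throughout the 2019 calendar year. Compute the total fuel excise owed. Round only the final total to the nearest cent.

€38,292.75

1 January – 9 July 2019: 190 days × 465 litres/day = 88,350 litres at €0.24/litre → €21,204.00
10 July – 31 December 2019: 175 days × 465 litres/day = 81,375 litres at €0.21/litre → €17,088.75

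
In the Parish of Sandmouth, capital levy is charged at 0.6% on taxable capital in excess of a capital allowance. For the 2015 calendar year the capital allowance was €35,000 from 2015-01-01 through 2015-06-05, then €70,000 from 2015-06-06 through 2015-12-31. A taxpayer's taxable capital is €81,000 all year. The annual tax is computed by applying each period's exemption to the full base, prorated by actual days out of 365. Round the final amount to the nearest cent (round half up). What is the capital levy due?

2015-01-01 to 2015-06-05: 156 days, exemption €35,000 → (€81,000 − €35,000) × 0.6% × 156/365 = €117.9616
2015-06-06 to 2015-12-31: 209 days, exemption €70,000 → (€81,000 − €70,000) × 0.6% × 209/365 = €37.7918
Total = €155.7534

€155.75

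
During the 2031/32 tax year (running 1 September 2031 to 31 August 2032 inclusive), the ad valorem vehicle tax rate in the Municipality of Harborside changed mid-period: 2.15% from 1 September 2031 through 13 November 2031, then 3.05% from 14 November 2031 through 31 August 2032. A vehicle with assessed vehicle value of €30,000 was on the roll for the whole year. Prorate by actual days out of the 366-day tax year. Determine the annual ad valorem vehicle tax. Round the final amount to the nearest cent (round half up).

1 September – 13 November 2031: 74 days at 2.15% → €30,000 × 2.15% × 74/366 = €130.4098
14 November 2031 – 31 August 2032: 292 days at 3.05% → €30,000 × 3.05% × 292/366 = €730.0000
Total = €860.4098

€860.41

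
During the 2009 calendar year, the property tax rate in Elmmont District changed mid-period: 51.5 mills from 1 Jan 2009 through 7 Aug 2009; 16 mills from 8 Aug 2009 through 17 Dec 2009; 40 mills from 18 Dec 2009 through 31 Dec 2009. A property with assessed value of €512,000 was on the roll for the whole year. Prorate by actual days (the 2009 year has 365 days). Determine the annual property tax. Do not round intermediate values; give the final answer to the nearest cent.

€19,568.92

1 Jan – 7 Aug 2009: 219 days at 51.5 mills → €512,000 × 5.15% × 219/365 = €15,820.8000
8 Aug – 17 Dec 2009: 132 days at 16 mills → €512,000 × 1.6% × 132/365 = €2,962.5863
18 Dec – 31 Dec 2009: 14 days at 40 mills → €512,000 × 4% × 14/365 = €785.5342
Total = €19,568.9205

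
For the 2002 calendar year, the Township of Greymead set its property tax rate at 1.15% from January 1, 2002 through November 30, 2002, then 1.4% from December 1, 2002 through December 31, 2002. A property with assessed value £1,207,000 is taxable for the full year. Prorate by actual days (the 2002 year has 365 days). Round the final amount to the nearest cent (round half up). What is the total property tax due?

January 1 – November 30, 2002: 334 days at 1.15% → £1,207,000 × 1.15% × 334/365 = £12,701.6082
December 1 – December 31, 2002: 31 days at 1.4% → £1,207,000 × 1.4% × 31/365 = £1,435.1726
Total = £14,136.7808

£14,136.78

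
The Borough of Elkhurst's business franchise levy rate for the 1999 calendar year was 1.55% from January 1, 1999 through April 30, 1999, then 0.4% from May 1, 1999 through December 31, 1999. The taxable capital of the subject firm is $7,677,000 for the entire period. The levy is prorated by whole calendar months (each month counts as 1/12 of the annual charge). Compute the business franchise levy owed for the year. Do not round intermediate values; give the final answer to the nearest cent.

January 1 – April 30, 1999: 4 months at 1.55% → $7,677,000 × 1.55% × 4/12 = $39,664.5000
May 1 – December 31, 1999: 8 months at 0.4% → $7,677,000 × 0.4% × 8/12 = $20,472.0000
Total = $60,136.5000

$60,136.50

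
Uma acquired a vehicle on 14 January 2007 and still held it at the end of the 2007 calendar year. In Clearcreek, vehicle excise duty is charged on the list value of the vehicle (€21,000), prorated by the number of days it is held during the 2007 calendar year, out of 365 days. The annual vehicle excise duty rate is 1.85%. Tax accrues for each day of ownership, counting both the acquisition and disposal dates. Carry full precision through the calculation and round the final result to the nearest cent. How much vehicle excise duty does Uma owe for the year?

€374.66

Days held (14 January – 31 December 2007): 352 out of 365
Tax = €21,000 × 1.85% × 352/365 = €374.6630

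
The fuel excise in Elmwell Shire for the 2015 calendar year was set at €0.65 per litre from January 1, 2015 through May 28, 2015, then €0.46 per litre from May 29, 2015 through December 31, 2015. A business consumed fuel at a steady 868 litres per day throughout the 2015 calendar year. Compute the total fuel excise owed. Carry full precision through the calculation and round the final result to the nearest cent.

January 1 – May 28, 2015: 148 days × 868 litres/day = 128,464 litres at €0.65/litre → €83501.60
May 29 – December 31, 2015: 217 days × 868 litres/day = 188,356 litres at €0.46/litre → €86643.76

€170145.36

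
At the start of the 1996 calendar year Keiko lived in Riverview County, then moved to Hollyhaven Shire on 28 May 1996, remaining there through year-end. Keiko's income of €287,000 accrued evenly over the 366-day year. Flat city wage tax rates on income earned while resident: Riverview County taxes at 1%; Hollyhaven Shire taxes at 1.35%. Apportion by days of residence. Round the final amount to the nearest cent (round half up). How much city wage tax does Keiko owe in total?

€3,468.31

Riverview County, 1 Jan – 27 May 1996: 148 days → €287,000 × 1% × 148/366 = €1,160.5464
Hollyhaven Shire, 28 May – 31 Dec 1996: 218 days → €287,000 × 1.35% × 218/366 = €2,307.7623
Total = €3,468.3087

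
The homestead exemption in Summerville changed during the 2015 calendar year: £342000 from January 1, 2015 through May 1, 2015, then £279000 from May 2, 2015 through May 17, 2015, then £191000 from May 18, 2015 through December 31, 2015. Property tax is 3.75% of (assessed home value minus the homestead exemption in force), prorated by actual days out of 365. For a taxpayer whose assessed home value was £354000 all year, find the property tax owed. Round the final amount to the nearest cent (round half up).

£4090.68

January 1 – May 1, 2015: 121 days, exemption £342000 → (£354000 − £342000) × 3.75% × 121/365 = £149.1781
May 2 – May 17, 2015: 16 days, exemption £279000 → (£354000 − £279000) × 3.75% × 16/365 = £123.2877
May 18 – December 31, 2015: 228 days, exemption £191000 → (£354000 − £191000) × 3.75% × 228/365 = £3818.2192
Total = £4090.6849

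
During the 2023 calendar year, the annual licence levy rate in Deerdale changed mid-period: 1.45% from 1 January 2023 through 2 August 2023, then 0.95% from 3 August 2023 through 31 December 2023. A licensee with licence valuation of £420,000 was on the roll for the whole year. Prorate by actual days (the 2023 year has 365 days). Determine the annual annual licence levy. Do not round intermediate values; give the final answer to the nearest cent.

1 January – 2 August 2023: 214 days at 1.45% → £420,000 × 1.45% × 214/365 = £3,570.5753
3 August – 31 December 2023: 151 days at 0.95% → £420,000 × 0.95% × 151/365 = £1,650.6575
Total = £5,221.2329

£5,221.23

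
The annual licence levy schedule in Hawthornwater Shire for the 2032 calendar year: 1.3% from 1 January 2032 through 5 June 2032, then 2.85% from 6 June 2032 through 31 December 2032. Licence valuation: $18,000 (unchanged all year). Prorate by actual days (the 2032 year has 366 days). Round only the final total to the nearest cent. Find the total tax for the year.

1 January – 5 June 2032: 157 days at 1.3% → $18,000 × 1.3% × 157/366 = $100.3770
6 June – 31 December 2032: 209 days at 2.85% → $18,000 × 2.85% × 209/366 = $292.9426
Total = $393.3197

$393.32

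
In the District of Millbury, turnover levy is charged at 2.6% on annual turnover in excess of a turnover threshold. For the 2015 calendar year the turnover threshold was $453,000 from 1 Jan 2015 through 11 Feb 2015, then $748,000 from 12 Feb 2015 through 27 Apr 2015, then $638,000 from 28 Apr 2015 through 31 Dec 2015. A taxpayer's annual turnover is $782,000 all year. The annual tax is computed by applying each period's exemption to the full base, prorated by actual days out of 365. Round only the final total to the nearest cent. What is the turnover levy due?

$3,709.81

1 Jan – 11 Feb 2015: 42 days, exemption $453,000 → ($782,000 − $453,000) × 2.6% × 42/365 = $984.2959
12 Feb – 27 Apr 2015: 75 days, exemption $748,000 → ($782,000 − $748,000) × 2.6% × 75/365 = $181.6438
28 Apr – 31 Dec 2015: 248 days, exemption $638,000 → ($782,000 − $638,000) × 2.6% × 248/365 = $2,543.8685
Total = $3,709.8082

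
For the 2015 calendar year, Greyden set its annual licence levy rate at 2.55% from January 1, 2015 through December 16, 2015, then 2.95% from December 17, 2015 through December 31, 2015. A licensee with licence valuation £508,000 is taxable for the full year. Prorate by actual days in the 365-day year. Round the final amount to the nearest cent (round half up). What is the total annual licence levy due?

£13,037.51

January 1 – December 16, 2015: 350 days at 2.55% → £508,000 × 2.55% × 350/365 = £12,421.6438
December 17 – December 31, 2015: 15 days at 2.95% → £508,000 × 2.95% × 15/365 = £615.8630
Total = £13,037.5068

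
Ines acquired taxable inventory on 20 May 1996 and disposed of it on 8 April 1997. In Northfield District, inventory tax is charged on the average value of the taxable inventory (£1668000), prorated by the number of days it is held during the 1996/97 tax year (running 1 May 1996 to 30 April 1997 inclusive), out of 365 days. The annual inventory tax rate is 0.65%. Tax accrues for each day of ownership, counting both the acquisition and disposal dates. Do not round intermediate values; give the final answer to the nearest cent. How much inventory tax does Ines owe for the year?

Days held (20 May 1996 – 8 April 1997): 324 out of 365
Tax = £1668000 × 0.65% × 324/365 = £9624.1315

£9624.13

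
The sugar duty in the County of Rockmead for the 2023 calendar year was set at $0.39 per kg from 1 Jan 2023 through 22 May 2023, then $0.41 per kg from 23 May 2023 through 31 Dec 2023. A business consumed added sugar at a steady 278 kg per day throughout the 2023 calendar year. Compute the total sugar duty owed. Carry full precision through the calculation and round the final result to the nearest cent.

$40,813.18

1 Jan – 22 May 2023: 142 days × 278 kg/day = 39,476 kg at $0.39/kg → $15,395.64
23 May – 31 Dec 2023: 223 days × 278 kg/day = 61,994 kg at $0.41/kg → $25,417.54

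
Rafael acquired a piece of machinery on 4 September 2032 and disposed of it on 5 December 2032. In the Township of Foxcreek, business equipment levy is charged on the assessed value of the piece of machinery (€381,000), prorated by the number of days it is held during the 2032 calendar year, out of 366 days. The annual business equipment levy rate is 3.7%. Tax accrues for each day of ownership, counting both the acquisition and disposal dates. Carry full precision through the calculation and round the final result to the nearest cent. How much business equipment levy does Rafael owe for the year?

Days held (4 September – 5 December 2032): 93 out of 366
Tax = €381,000 × 3.7% × 93/366 = €3,582.0246

€3,582.02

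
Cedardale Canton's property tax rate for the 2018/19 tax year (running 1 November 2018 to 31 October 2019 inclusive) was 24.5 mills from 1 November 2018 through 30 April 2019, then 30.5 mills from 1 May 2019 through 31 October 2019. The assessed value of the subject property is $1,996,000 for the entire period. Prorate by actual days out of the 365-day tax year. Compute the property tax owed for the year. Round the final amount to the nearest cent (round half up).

1 November 2018 – 30 April 2019: 181 days at 24.5 mills → $1,996,000 × 2.45% × 181/365 = $24,250.0329
1 May – 31 October 2019: 184 days at 30.5 mills → $1,996,000 × 3.05% × 184/365 = $30,689.1836
Total = $54,939.2164

$54,939.22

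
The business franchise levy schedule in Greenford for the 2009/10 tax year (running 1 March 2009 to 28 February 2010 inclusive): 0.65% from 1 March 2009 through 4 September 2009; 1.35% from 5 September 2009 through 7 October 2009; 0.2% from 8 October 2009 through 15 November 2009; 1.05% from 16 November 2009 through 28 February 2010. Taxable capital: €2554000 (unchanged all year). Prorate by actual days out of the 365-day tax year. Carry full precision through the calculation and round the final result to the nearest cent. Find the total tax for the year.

1 March – 4 September 2009: 188 days at 0.65% → €2554000 × 0.65% × 188/365 = €8550.6521
5 September – 7 October 2009: 33 days at 1.35% → €2554000 × 1.35% × 33/365 = €3117.2795
8 October – 15 November 2009: 39 days at 0.2% → €2554000 × 0.2% × 39/365 = €545.7863
16 November 2009 – 28 February 2010: 105 days at 1.05% → €2554000 × 1.05% × 105/365 = €7714.4795
Total = €19928.1973

€19928.20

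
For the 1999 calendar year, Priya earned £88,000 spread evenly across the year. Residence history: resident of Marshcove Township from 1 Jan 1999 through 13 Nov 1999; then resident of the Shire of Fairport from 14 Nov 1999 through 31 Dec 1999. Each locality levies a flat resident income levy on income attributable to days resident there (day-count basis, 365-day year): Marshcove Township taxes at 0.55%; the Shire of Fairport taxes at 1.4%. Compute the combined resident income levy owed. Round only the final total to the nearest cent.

£582.37

Marshcove Township, 1 Jan – 13 Nov 1999: 317 days → £88,000 × 0.55% × 317/365 = £420.3507
The Shire of Fairport, 14 Nov – 31 Dec 1999: 48 days → £88,000 × 1.4% × 48/365 = £162.0164
Total = £582.3671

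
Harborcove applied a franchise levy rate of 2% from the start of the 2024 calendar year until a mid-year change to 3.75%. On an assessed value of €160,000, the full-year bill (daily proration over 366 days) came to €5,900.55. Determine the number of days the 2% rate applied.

13 days

Let d = days at the first rate; then 366 − d days at the second rate.
€160,000 × [2%·d + 3.75%·(366−d)] / 366 = €5,900.55
Solving gives d = 13, so the new rate took effect on January 14, 2024.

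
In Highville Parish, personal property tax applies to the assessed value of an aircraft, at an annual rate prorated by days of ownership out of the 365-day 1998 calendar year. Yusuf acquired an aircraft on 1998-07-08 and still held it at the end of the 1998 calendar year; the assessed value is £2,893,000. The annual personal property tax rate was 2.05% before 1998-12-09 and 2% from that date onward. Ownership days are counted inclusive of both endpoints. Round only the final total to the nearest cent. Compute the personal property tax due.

1998-07-08 to 1998-12-08: 154 days at 2.05% → £2,893,000 × 2.05% × 154/365 = £25,022.4685
1998-12-09 to 1998-12-31: 23 days at 2% → £2,893,000 × 2% × 23/365 = £3,645.9726
Total = £28,668.4411

£28,668.44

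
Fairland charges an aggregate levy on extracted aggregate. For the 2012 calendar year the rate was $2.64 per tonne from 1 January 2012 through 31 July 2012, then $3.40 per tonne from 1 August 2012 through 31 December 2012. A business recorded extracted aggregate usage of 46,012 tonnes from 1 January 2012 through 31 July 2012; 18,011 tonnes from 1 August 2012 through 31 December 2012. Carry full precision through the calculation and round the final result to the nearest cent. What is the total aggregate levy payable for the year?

$182709.08

1 January – 31 July 2012: 46,012 tonnes at $2.64/tonne → $121471.68
1 August – 31 December 2012: 18,011 tonnes at $3.40/tonne → $61237.40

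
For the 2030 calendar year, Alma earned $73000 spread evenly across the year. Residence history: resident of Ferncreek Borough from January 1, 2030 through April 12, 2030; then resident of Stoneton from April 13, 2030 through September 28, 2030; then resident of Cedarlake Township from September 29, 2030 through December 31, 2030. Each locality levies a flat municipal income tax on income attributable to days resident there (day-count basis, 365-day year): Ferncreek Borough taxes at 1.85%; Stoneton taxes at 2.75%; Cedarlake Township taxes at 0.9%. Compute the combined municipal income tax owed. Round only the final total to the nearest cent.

$1476.10

Ferncreek Borough, January 1 – April 12, 2030: 102 days → $73000 × 1.85% × 102/365 = $377.4000
Stoneton, April 13 – September 28, 2030: 169 days → $73000 × 2.75% × 169/365 = $929.5000
Cedarlake Township, September 29 – December 31, 2030: 94 days → $73000 × 0.9% × 94/365 = $169.2000
Total = $1476.1000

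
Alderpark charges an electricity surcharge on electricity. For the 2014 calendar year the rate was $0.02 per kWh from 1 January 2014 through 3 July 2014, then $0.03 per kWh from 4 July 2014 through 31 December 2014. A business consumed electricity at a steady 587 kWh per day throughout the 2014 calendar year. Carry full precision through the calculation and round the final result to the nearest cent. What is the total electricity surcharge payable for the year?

1 January – 3 July 2014: 184 days × 587 kWh/day = 108,008 kWh at $0.02/kWh → $2,160.16
4 July – 31 December 2014: 181 days × 587 kWh/day = 106,247 kWh at $0.03/kWh → $3,187.41

$5,347.57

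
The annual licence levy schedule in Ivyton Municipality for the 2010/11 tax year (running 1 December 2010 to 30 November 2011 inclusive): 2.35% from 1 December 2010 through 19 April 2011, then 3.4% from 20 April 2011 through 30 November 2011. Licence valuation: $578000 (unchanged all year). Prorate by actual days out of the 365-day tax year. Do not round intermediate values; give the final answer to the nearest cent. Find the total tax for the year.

$17324.16

1 December 2010 – 19 April 2011: 140 days at 2.35% → $578000 × 2.35% × 140/365 = $5209.9178
20 April – 30 November 2011: 225 days at 3.4% → $578000 × 3.4% × 225/365 = $12114.2466
Total = $17324.1644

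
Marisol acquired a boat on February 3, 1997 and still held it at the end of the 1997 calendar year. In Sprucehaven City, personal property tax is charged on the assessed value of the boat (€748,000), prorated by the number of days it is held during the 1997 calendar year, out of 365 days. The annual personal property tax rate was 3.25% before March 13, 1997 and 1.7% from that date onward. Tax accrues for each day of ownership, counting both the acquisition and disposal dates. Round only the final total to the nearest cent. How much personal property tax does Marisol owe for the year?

February 3 – March 12, 1997: 38 days at 3.25% → €748,000 × 3.25% × 38/365 = €2,530.9041
March 13 – December 31, 1997: 294 days at 1.7% → €748,000 × 1.7% × 294/365 = €10,242.4767
Total = €12,773.3808

€12,773.38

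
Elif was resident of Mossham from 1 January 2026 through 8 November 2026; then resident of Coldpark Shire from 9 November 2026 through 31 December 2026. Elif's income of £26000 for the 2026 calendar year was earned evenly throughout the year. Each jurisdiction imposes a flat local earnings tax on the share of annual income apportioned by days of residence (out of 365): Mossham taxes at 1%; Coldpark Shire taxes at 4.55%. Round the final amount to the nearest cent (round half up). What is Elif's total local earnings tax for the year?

Mossham, 1 January – 8 November 2026: 312 days → £26000 × 1% × 312/365 = £222.2466
Coldpark Shire, 9 November – 31 December 2026: 53 days → £26000 × 4.55% × 53/365 = £171.7781
Total = £394.0247

£394.02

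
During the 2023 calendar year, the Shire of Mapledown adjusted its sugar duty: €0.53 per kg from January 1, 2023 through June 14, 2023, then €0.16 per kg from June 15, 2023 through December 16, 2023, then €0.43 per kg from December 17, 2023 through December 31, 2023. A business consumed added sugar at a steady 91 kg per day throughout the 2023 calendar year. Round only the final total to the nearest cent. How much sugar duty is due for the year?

January 1 – June 14, 2023: 165 days × 91 kg/day = 15,015 kg at €0.53/kg → €7,957.95
June 15 – December 16, 2023: 185 days × 91 kg/day = 16,835 kg at €0.16/kg → €2,693.60
December 17 – December 31, 2023: 15 days × 91 kg/day = 1,365 kg at €0.43/kg → €586.95

€11,238.50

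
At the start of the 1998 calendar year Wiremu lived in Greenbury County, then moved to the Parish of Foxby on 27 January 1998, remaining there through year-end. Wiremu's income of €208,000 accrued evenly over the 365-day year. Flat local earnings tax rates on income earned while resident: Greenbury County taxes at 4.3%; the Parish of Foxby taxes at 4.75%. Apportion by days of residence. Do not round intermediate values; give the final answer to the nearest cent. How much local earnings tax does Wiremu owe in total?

€9,813.33

Greenbury County, 1 January – 26 January 1998: 26 days → €208,000 × 4.3% × 26/365 = €637.1068
The Parish of Foxby, 27 January – 31 December 1998: 339 days → €208,000 × 4.75% × 339/365 = €9,176.2192
Total = €9,813.3260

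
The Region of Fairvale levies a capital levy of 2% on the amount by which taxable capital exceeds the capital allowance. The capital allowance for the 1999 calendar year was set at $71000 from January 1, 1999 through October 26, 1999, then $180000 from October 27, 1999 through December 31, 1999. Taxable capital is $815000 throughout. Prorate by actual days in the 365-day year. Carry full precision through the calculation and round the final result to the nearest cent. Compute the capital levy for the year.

January 1 – October 26, 1999: 299 days, exemption $71000 → ($815000 − $71000) × 2% × 299/365 = $12189.3699
October 27 – December 31, 1999: 66 days, exemption $180000 → ($815000 − $180000) × 2% × 66/365 = $2296.4384
Total = $14485.8082

$14485.81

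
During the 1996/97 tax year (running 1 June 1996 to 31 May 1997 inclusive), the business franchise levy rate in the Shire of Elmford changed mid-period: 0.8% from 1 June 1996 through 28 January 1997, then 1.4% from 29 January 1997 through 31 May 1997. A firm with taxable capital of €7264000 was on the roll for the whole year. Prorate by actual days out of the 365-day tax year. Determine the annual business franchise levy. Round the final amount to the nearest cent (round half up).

€72799.21

1 June 1996 – 28 January 1997: 242 days at 0.8% → €7264000 × 0.8% × 242/365 = €38529.0521
29 January – 31 May 1997: 123 days at 1.4% → €7264000 × 1.4% × 123/365 = €34270.1589
Total = €72799.2110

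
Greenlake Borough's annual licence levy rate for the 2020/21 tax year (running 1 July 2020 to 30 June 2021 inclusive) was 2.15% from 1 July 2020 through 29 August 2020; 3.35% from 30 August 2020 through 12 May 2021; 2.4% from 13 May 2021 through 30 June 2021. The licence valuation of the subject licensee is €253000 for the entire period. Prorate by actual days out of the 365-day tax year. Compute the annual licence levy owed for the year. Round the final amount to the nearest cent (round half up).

€7653.77

1 July – 29 August 2020: 60 days at 2.15% → €253000 × 2.15% × 60/365 = €894.1644
30 August 2020 – 12 May 2021: 256 days at 3.35% → €253000 × 3.35% × 256/365 = €5944.4603
13 May – 30 June 2021: 49 days at 2.4% → €253000 × 2.4% × 49/365 = €815.1452
Total = €7653.7699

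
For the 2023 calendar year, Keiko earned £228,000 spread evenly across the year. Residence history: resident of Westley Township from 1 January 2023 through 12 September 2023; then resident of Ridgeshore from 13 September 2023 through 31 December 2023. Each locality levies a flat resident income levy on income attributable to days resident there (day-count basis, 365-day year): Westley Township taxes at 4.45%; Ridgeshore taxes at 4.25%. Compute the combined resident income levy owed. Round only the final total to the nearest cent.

£10,008.58

Westley Township, 1 January – 12 September 2023: 255 days → £228,000 × 4.45% × 255/365 = £7,088.3014
Ridgeshore, 13 September – 31 December 2023: 110 days → £228,000 × 4.25% × 110/365 = £2,920.2740
Total = £10,008.5753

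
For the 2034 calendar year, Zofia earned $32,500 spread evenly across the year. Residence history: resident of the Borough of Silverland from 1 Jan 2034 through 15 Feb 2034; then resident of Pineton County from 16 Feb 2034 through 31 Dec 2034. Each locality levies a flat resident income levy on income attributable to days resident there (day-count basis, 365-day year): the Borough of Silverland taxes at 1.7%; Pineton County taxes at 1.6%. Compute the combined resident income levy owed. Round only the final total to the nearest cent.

$524.10

The Borough of Silverland, 1 Jan – 15 Feb 2034: 46 days → $32,500 × 1.7% × 46/365 = $69.6301
Pineton County, 16 Feb – 31 Dec 2034: 319 days → $32,500 × 1.6% × 319/365 = $454.4658
Total = $524.0959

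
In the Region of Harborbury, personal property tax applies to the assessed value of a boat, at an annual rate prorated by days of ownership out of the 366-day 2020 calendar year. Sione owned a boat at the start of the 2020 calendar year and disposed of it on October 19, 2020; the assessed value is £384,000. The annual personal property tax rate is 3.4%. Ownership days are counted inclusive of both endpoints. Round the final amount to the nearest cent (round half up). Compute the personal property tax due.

£10,451.93

Days held (January 1 – October 19, 2020): 293 out of 366
Tax = £384,000 × 3.4% × 293/366 = £10,451.9344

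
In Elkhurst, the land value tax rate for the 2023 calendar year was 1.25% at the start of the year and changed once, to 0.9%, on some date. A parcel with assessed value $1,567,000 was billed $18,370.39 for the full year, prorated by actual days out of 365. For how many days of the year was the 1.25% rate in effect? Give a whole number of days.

Let d = days at the first rate; then 365 − d days at the second rate.
$1,567,000 × [1.25%·d + 0.9%·(365−d)] / 365 = $18,370.39
Solving gives d = 284, so the new rate took effect on 12 October 2023.

284 days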